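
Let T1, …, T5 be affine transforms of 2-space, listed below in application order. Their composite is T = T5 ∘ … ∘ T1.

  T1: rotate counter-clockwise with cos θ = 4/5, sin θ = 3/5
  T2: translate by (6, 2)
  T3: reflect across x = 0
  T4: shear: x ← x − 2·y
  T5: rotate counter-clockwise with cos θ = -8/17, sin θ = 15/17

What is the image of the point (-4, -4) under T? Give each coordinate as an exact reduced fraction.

T(p) = (38/17, 294/85)

T1 rotate counter-clockwise with cos θ = 4/5, sin θ = 3/5: (-4, -4) → (-4/5, -28/5)
T2 translate by (6, 2): (-4/5, -28/5) → (26/5, -18/5)
T3 reflect across x = 0: (26/5, -18/5) → (-26/5, -18/5)
T4 shear: x ← x − 2·y: (-26/5, -18/5) → (2, -18/5)
T5 rotate counter-clockwise with cos θ = -8/17, sin θ = 15/17: (2, -18/5) → (38/17, 294/85)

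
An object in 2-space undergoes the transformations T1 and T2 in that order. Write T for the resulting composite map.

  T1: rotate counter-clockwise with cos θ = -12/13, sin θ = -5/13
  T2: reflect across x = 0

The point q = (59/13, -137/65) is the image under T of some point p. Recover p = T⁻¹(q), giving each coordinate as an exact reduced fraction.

T1 = [-12/13 5/13 0; -5/13 -12/13 0; 0 0 1]
T2·T1 = [12/13 -5/13 0; -5/13 -12/13 0; 0 0 1]
det M = -1; M⁻¹ = [12/13 -5/13 0; -5/13 -12/13 0; 0 0 1]
M⁻¹ · (59/13, -137/65)ᵀ = (5, 1/5)ᵀ

p = (5, 1/5)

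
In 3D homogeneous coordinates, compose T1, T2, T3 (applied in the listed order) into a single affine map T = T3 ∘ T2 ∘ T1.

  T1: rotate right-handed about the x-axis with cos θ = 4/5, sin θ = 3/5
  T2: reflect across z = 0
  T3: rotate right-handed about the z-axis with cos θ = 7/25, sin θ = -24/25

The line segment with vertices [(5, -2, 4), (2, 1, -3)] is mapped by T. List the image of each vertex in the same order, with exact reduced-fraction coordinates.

T1 rotate right-handed about the x-axis with cos θ = 4/5, sin θ = 3/5: (5, -2, 4) → (5, -4, 2); (2, 1, -3) → (2, 13/5, -9/5)
T2 reflect across z = 0: (5, -4, 2) → (5, -4, -2); (2, 13/5, -9/5) → (2, 13/5, 9/5)
T3 rotate right-handed about the z-axis with cos θ = 7/25, sin θ = -24/25: (5, -4, -2) → (-61/25, -148/25, -2); (2, 13/5, 9/5) → (382/125, -149/125, 9/5)

image vertices: (-61/25, -148/25, -2), (382/125, -149/125, 9/5)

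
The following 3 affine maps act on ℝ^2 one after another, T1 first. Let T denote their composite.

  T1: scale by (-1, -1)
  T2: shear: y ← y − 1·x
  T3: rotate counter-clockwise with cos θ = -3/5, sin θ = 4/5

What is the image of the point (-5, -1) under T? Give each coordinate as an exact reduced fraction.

T(p) = (1/5, 32/5)

T1 scale by (-1, -1): (-5, -1) → (5, 1)
T2 shear: y ← y − 1·x: (5, 1) → (5, -4)
T3 rotate counter-clockwise with cos θ = -3/5, sin θ = 4/5: (5, -4) → (1/5, 32/5)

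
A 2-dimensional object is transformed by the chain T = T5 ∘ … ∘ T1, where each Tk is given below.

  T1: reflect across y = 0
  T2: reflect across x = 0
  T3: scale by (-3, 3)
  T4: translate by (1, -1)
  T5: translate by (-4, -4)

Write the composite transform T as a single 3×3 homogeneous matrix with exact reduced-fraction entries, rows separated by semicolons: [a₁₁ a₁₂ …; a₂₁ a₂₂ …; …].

T = [3 0 -3; 0 -3 -5; 0 0 1]

T1 = [1 0 0; 0 -1 0; 0 0 1]
T2·T1 = [-1 0 0; 0 -1 0; 0 0 1]
T3·…·T1 = [3 0 0; 0 -3 0; 0 0 1]
T4·…·T1 = [3 0 1; 0 -3 -1; 0 0 1]
T5·…·T1 = [3 0 -3; 0 -3 -5; 0 0 1]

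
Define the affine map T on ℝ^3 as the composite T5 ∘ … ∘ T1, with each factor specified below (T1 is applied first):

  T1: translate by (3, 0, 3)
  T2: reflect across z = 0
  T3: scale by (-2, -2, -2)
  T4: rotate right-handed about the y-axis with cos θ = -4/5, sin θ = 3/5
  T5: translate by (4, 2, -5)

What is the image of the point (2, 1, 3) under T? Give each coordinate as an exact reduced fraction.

T1 translate by (3, 0, 3): (2, 1, 3) → (5, 1, 6)
T2 reflect across z = 0: (5, 1, 6) → (5, 1, -6)
T3 scale by (-2, -2, -2): (5, 1, -6) → (-10, -2, 12)
T4 rotate right-handed about the y-axis with cos θ = -4/5, sin θ = 3/5: (-10, -2, 12) → (76/5, -2, -18/5)
T5 translate by (4, 2, -5): (76/5, -2, -18/5) → (96/5, 0, -43/5)

T(p) = (96/5, 0, -43/5)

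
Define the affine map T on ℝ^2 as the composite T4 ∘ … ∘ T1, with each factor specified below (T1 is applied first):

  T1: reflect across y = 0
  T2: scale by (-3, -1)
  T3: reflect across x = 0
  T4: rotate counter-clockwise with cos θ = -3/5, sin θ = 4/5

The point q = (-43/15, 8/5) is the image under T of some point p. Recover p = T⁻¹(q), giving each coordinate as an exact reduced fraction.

T1 = [1 0 0; 0 -1 0; 0 0 1]
T2·T1 = [-3 0 0; 0 1 0; 0 0 1]
T3·…·T1 = [3 0 0; 0 1 0; 0 0 1]
T4·…·T1 = [-9/5 -4/5 0; 12/5 -3/5 0; 0 0 1]
det M = 3; M⁻¹ = [-1/5 4/15 0; -4/5 -3/5 0; 0 0 1]
M⁻¹ · (-43/15, 8/5)ᵀ = (1, 4/3)ᵀ

p = (1, 4/3)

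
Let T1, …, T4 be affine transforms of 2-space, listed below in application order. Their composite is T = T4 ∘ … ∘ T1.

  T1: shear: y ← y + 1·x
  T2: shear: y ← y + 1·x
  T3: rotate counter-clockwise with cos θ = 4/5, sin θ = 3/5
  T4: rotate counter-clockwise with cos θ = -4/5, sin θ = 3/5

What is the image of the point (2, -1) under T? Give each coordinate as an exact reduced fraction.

T(p) = (-2, -3)

T1 shear: y ← y + 1·x: (2, -1) → (2, 1)
T2 shear: y ← y + 1·x: (2, 1) → (2, 3)
T3 rotate counter-clockwise with cos θ = 4/5, sin θ = 3/5: (2, 3) → (-1/5, 18/5)
T4 rotate counter-clockwise with cos θ = -4/5, sin θ = 3/5: (-1/5, 18/5) → (-2, -3)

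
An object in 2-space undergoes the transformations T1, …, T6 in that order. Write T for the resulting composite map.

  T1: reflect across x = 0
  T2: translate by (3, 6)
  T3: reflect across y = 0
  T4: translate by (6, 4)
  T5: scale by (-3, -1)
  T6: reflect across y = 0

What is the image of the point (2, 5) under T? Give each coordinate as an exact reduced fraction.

T1 reflect across x = 0: (2, 5) → (-2, 5)
T2 translate by (3, 6): (-2, 5) → (1, 11)
T3 reflect across y = 0: (1, 11) → (1, -11)
T4 translate by (6, 4): (1, -11) → (7, -7)
T5 scale by (-3, -1): (7, -7) → (-21, 7)
T6 reflect across y = 0: (-21, 7) → (-21, -7)

T(p) = (-21, -7)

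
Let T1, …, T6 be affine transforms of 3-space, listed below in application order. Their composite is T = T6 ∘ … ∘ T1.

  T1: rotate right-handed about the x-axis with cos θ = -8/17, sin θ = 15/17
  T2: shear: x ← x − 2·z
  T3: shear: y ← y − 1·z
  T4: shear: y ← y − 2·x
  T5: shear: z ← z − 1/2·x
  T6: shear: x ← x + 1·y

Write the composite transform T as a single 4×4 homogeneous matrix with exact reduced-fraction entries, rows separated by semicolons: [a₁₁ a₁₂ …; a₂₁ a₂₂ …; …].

T1 = [1 0 0 0; 0 -8/17 -15/17 0; 0 15/17 -8/17 0; 0 0 0 1]
T2·T1 = [1 -30/17 16/17 0; 0 -8/17 -15/17 0; 0 15/17 -8/17 0; 0 0 0 1]
T3·…·T1 = [1 -30/17 16/17 0; 0 -23/17 -7/17 0; 0 15/17 -8/17 0; 0 0 0 1]
T4·…·T1 = [1 -30/17 16/17 0; -2 37/17 -39/17 0; 0 15/17 -8/17 0; 0 0 0 1]
T5·…·T1 = [1 -30/17 16/17 0; -2 37/17 -39/17 0; -1/2 30/17 -16/17 0; 0 0 0 1]
T6·…·T1 = [-1 7/17 -23/17 0; -2 37/17 -39/17 0; -1/2 30/17 -16/17 0; 0 0 0 1]

T = [-1 7/17 -23/17 0; -2 37/17 -39/17 0; -1/2 30/17 -16/17 0; 0 0 0 1]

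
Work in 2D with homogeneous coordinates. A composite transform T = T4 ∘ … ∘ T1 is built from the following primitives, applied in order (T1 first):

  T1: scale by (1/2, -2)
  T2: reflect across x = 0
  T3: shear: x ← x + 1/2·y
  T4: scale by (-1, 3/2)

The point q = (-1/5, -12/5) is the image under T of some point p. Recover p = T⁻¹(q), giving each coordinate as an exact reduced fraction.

T1 = [1/2 0 0; 0 -2 0; 0 0 1]
T2·T1 = [-1/2 0 0; 0 -2 0; 0 0 1]
T3·…·T1 = [-1/2 -1 0; 0 -2 0; 0 0 1]
T4·…·T1 = [1/2 1 0; 0 -3 0; 0 0 1]
det M = -3/2; M⁻¹ = [2 2/3 0; 0 -1/3 0; 0 0 1]
M⁻¹ · (-1/5, -12/5)ᵀ = (-2, 4/5)ᵀ

p = (-2, 4/5)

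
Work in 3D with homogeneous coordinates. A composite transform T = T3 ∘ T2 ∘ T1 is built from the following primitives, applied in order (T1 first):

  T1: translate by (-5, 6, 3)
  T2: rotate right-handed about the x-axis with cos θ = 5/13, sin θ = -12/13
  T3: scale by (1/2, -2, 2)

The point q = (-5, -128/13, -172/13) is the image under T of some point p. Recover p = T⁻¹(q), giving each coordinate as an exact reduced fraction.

p = (-5, 2, -1)

T1 = [1 0 0 -5; 0 1 0 6; 0 0 1 3; 0 0 0 1]
T2·T1 = [1 0 0 -5; 0 5/13 12/13 66/13; 0 -12/13 5/13 -57/13; 0 0 0 1]
T3·…·T1 = [1/2 0 0 -5/2; 0 -10/13 -24/13 -132/13; 0 -24/13 10/13 -114/13; 0 0 0 1]
det M = -2; M⁻¹ = [2 0 0 5; 0 -5/26 -6/13 -6; 0 -6/13 5/26 -3; 0 0 0 1]
M⁻¹ · (-5, -128/13, -172/13)ᵀ = (-5, 2, -1)ᵀ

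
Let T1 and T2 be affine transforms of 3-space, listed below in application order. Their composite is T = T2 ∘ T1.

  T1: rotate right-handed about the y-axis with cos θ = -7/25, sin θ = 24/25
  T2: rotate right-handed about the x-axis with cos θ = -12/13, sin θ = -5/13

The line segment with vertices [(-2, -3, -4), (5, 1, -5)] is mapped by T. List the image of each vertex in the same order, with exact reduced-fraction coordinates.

image vertices: (-82/25, 256/65, -537/325), (-31/5, -29/13, 179/65)

T1 rotate right-handed about the y-axis with cos θ = -7/25, sin θ = 24/25: (-2, -3, -4) → (-82/25, -3, 76/25); (5, 1, -5) → (-31/5, 1, -17/5)
T2 rotate right-handed about the x-axis with cos θ = -12/13, sin θ = -5/13: (-82/25, -3, 76/25) → (-82/25, 256/65, -537/325); (-31/5, 1, -17/5) → (-31/5, -29/13, 179/65)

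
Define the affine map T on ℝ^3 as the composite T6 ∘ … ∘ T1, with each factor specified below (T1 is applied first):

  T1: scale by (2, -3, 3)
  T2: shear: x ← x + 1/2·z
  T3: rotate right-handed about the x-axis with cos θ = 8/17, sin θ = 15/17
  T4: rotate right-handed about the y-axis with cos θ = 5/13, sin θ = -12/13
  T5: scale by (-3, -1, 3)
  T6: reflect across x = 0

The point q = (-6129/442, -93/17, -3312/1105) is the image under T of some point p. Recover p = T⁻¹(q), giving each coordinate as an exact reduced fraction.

p = (-3/5, -2, -1)

T1 = [2 0 0 0; 0 -3 0 0; 0 0 3 0; 0 0 0 1]
T2·T1 = [2 0 3/2 0; 0 -3 0 0; 0 0 3 0; 0 0 0 1]
T3·…·T1 = [2 0 3/2 0; 0 -24/17 -45/17 0; 0 -45/17 24/17 0; 0 0 0 1]
T4·…·T1 = [10/13 540/221 -321/442 0; 0 -24/17 -45/17 0; 24/13 -225/221 426/221 0; 0 0 0 1]
T5·…·T1 = [-30/13 -1620/221 963/442 0; 0 24/17 45/17 0; 72/13 -675/221 1278/221 0; 0 0 0 1]
T6·…·T1 = [30/13 1620/221 -963/442 0; 0 24/17 45/17 0; 72/13 -675/221 1278/221 0; 0 0 0 1]
det M = 162; M⁻¹ = [133/1326 -15/68 92/663 0; 20/221 8/51 -25/663 0; -32/663 5/17 40/1989 0; 0 0 0 1]
M⁻¹ · (-6129/442, -93/17, -3312/1105)ᵀ = (-3/5, -2, -1)ᵀ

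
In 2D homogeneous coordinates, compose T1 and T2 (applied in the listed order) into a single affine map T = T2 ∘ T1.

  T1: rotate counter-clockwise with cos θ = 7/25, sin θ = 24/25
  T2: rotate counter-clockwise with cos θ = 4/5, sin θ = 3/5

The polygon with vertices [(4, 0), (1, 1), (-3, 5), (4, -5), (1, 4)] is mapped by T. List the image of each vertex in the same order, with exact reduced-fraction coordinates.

T1 rotate counter-clockwise with cos θ = 7/25, sin θ = 24/25: (4, 0) → (28/25, 96/25); (1, 1) → (-17/25, 31/25); (-3, 5) → (-141/25, -37/25); (4, -5) → (148/25, 61/25); (1, 4) → (-89/25, 52/25)
T2 rotate counter-clockwise with cos θ = 4/5, sin θ = 3/5: (28/25, 96/25) → (-176/125, 468/125); (-17/25, 31/25) → (-161/125, 73/125); (-141/25, -37/25) → (-453/125, -571/125); (148/25, 61/25) → (409/125, 688/125); (-89/25, 52/25) → (-512/125, -59/125)

image vertices: (-176/125, 468/125), (-161/125, 73/125), (-453/125, -571/125), (409/125, 688/125), (-512/125, -59/125)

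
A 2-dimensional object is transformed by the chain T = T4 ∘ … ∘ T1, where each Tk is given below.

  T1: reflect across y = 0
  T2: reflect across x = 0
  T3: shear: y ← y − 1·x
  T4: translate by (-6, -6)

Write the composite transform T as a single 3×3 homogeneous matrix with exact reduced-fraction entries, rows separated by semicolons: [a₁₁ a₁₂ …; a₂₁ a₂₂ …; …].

T = [-1 0 -6; 1 -1 -6; 0 0 1]

T1 = [1 0 0; 0 -1 0; 0 0 1]
T2·T1 = [-1 0 0; 0 -1 0; 0 0 1]
T3·…·T1 = [-1 0 0; 1 -1 0; 0 0 1]
T4·…·T1 = [-1 0 -6; 1 -1 -6; 0 0 1]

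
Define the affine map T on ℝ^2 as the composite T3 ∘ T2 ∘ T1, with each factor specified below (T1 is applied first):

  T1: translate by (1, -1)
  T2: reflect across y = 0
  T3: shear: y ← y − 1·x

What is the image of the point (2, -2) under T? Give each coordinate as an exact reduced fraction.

T(p) = (3, 0)

T1 translate by (1, -1): (2, -2) → (3, -3)
T2 reflect across y = 0: (3, -3) → (3, 3)
T3 shear: y ← y − 1·x: (3, 3) → (3, 0)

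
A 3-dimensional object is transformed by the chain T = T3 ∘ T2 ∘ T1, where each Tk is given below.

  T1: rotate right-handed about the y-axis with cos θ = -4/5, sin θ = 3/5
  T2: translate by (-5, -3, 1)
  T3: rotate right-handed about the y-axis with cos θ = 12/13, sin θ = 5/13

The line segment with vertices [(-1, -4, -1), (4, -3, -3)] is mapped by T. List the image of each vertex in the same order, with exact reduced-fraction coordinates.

image vertices: (-228/65, -7, 264/65), (-115/13, -6, 62/13)

T1 rotate right-handed about the y-axis with cos θ = -4/5, sin θ = 3/5: (-1, -4, -1) → (1/5, -4, 7/5); (4, -3, -3) → (-5, -3, 0)
T2 translate by (-5, -3, 1): (1/5, -4, 7/5) → (-24/5, -7, 12/5); (-5, -3, 0) → (-10, -6, 1)
T3 rotate right-handed about the y-axis with cos θ = 12/13, sin θ = 5/13: (-24/5, -7, 12/5) → (-228/65, -7, 264/65); (-10, -6, 1) → (-115/13, -6, 62/13)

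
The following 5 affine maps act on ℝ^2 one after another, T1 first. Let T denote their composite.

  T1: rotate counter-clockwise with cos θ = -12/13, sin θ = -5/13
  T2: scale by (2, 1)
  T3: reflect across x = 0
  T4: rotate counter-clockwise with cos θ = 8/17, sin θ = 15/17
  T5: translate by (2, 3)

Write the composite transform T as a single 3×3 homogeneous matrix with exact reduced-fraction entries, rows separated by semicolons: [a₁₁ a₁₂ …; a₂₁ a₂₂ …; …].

T1 = [-12/13 5/13 0; -5/13 -12/13 0; 0 0 1]
T2·T1 = [-24/13 10/13 0; -5/13 -12/13 0; 0 0 1]
T3·…·T1 = [24/13 -10/13 0; -5/13 -12/13 0; 0 0 1]
T4·…·T1 = [267/221 100/221 0; 320/221 -246/221 0; 0 0 1]
T5·…·T1 = [267/221 100/221 2; 320/221 -246/221 3; 0 0 1]

T = [267/221 100/221 2; 320/221 -246/221 3; 0 0 1]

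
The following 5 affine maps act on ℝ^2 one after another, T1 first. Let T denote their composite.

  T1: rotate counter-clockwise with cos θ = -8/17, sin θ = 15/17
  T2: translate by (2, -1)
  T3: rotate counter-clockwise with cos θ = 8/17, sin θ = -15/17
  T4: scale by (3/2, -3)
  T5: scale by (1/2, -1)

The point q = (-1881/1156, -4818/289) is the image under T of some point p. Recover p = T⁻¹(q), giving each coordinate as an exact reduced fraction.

T1 = [-8/17 -15/17 0; 15/17 -8/17 0; 0 0 1]
T2·T1 = [-8/17 -15/17 2; 15/17 -8/17 -1; 0 0 1]
T3·…·T1 = [161/289 -240/289 1/17; 240/289 161/289 -38/17; 0 0 1]
T4·…·T1 = [483/578 -360/289 3/34; -720/289 -483/289 114/17; 0 0 1]
T5·…·T1 = [483/1156 -180/289 3/68; 720/289 483/289 -114/17; 0 0 1]
det M = 9/4; M⁻¹ = [644/867 80/289 31/17; -320/289 161/867 22/17; 0 0 1]
M⁻¹ · (-1881/1156, -4818/289)ᵀ = (-4, 0)ᵀ

p = (-4, 0)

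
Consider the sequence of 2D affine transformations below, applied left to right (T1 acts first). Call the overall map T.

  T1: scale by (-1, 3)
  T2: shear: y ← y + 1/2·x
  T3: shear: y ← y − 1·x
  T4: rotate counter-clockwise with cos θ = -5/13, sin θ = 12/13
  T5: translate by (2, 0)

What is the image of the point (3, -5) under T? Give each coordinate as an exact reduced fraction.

T1 scale by (-1, 3): (3, -5) → (-3, -15)
T2 shear: y ← y + 1/2·x: (-3, -15) → (-3, -33/2)
T3 shear: y ← y − 1·x: (-3, -33/2) → (-3, -27/2)
T4 rotate counter-clockwise with cos θ = -5/13, sin θ = 12/13: (-3, -27/2) → (177/13, 63/26)
T5 translate by (2, 0): (177/13, 63/26) → (203/13, 63/26)

T(p) = (203/13, 63/26)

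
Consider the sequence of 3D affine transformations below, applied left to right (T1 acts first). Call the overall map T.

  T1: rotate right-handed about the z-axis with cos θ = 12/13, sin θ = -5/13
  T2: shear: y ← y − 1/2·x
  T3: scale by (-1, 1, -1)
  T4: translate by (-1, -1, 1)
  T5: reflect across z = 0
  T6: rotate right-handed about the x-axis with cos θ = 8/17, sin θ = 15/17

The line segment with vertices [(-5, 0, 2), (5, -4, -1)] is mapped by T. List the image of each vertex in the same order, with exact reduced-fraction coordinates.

T1 rotate right-handed about the z-axis with cos θ = 12/13, sin θ = -5/13: (-5, 0, 2) → (-60/13, 25/13, 2); (5, -4, -1) → (40/13, -73/13, -1)
T2 shear: y ← y − 1/2·x: (-60/13, 25/13, 2) → (-60/13, 55/13, 2); (40/13, -73/13, -1) → (40/13, -93/13, -1)
T3 scale by (-1, 1, -1): (-60/13, 55/13, 2) → (60/13, 55/13, -2); (40/13, -93/13, -1) → (-40/13, -93/13, 1)
T4 translate by (-1, -1, 1): (60/13, 55/13, -2) → (47/13, 42/13, -1); (-40/13, -93/13, 1) → (-53/13, -106/13, 2)
T5 reflect across z = 0: (47/13, 42/13, -1) → (47/13, 42/13, 1); (-53/13, -106/13, 2) → (-53/13, -106/13, -2)
T6 rotate right-handed about the x-axis with cos θ = 8/17, sin θ = 15/17: (47/13, 42/13, 1) → (47/13, 141/221, 734/221); (-53/13, -106/13, -2) → (-53/13, -458/221, -1798/221)

image vertices: (47/13, 141/221, 734/221), (-53/13, -458/221, -1798/221)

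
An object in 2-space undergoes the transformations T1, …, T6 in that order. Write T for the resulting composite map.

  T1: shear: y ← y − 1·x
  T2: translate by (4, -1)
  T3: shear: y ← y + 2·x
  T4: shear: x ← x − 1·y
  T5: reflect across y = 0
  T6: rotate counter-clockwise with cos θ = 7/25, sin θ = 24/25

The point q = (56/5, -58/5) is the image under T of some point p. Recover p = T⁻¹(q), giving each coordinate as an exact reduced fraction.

T1 = [1 0 0; -1 1 0; 0 0 1]
T2·T1 = [1 0 4; -1 1 -1; 0 0 1]
T3·…·T1 = [1 0 4; 1 1 7; 0 0 1]
T4·…·T1 = [0 -1 -3; 1 1 7; 0 0 1]
T5·…·T1 = [0 -1 -3; -1 -1 -7; 0 0 1]
T6·…·T1 = [24/25 17/25 147/25; -7/25 -31/25 -121/25; 0 0 1]
det M = -1; M⁻¹ = [31/25 17/25 -4; -7/25 -24/25 -3; 0 0 1]
M⁻¹ · (56/5, -58/5)ᵀ = (2, 5)ᵀ

p = (2, 5)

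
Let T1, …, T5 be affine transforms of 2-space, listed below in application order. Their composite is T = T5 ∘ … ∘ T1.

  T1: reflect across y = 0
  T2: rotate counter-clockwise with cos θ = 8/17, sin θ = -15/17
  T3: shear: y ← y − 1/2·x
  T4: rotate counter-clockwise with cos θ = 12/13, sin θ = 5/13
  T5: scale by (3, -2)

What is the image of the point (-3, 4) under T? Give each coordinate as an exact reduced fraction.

T1 reflect across y = 0: (-3, 4) → (-3, -4)
T2 rotate counter-clockwise with cos θ = 8/17, sin θ = -15/17: (-3, -4) → (-84/17, 13/17)
T3 shear: y ← y − 1/2·x: (-84/17, 13/17) → (-84/17, 55/17)
T4 rotate counter-clockwise with cos θ = 12/13, sin θ = 5/13: (-84/17, 55/17) → (-1283/221, 240/221)
T5 scale by (3, -2): (-1283/221, 240/221) → (-3849/221, -480/221)

T(p) = (-3849/221, -480/221)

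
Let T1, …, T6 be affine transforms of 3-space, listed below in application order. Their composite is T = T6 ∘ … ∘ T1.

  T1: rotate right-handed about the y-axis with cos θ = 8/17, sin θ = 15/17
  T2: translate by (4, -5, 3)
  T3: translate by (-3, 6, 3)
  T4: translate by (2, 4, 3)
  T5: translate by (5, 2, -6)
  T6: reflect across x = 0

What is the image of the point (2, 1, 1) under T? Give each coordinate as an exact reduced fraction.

T1 rotate right-handed about the y-axis with cos θ = 8/17, sin θ = 15/17: (2, 1, 1) → (31/17, 1, -22/17)
T2 translate by (4, -5, 3): (31/17, 1, -22/17) → (99/17, -4, 29/17)
T3 translate by (-3, 6, 3): (99/17, -4, 29/17) → (48/17, 2, 80/17)
T4 translate by (2, 4, 3): (48/17, 2, 80/17) → (82/17, 6, 131/17)
T5 translate by (5, 2, -6): (82/17, 6, 131/17) → (167/17, 8, 29/17)
T6 reflect across x = 0: (167/17, 8, 29/17) → (-167/17, 8, 29/17)

T(p) = (-167/17, 8, 29/17)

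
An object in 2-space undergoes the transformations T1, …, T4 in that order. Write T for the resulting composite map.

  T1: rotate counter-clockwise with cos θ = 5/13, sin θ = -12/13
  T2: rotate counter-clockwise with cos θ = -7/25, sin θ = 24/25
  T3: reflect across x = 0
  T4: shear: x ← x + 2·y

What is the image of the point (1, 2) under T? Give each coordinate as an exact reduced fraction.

T1 rotate counter-clockwise with cos θ = 5/13, sin θ = -12/13: (1, 2) → (29/13, -2/13)
T2 rotate counter-clockwise with cos θ = -7/25, sin θ = 24/25: (29/13, -2/13) → (-31/65, 142/65)
T3 reflect across x = 0: (-31/65, 142/65) → (31/65, 142/65)
T4 shear: x ← x + 2·y: (31/65, 142/65) → (63/13, 142/65)

T(p) = (63/13, 142/65)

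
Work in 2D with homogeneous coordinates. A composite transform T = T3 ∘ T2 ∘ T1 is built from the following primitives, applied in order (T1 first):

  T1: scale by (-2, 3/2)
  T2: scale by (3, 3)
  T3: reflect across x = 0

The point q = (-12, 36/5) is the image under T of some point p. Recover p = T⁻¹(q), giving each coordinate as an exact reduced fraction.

p = (-2, 8/5)

T1 = [-2 0 0; 0 3/2 0; 0 0 1]
T2·T1 = [-6 0 0; 0 9/2 0; 0 0 1]
T3·…·T1 = [6 0 0; 0 9/2 0; 0 0 1]
det M = 27; M⁻¹ = [1/6 0 0; 0 2/9 0; 0 0 1]
M⁻¹ · (-12, 36/5)ᵀ = (-2, 8/5)ᵀ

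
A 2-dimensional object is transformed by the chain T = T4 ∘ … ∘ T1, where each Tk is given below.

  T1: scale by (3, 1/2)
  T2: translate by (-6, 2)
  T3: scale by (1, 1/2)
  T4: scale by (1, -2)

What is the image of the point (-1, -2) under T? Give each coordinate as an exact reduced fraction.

T1 scale by (3, 1/2): (-1, -2) → (-3, -1)
T2 translate by (-6, 2): (-3, -1) → (-9, 1)
T3 scale by (1, 1/2): (-9, 1) → (-9, 1/2)
T4 scale by (1, -2): (-9, 1/2) → (-9, -1)

T(p) = (-9, -1)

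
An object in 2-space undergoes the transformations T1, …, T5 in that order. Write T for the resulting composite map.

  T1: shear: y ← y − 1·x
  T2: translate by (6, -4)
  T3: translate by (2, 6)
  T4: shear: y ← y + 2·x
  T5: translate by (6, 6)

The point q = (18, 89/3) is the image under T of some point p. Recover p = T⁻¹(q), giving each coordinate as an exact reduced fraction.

p = (4, 5/3)

T1 = [1 0 0; -1 1 0; 0 0 1]
T2·T1 = [1 0 6; -1 1 -4; 0 0 1]
T3·…·T1 = [1 0 8; -1 1 2; 0 0 1]
T4·…·T1 = [1 0 8; 1 1 18; 0 0 1]
T5·…·T1 = [1 0 14; 1 1 24; 0 0 1]
det M = 1; M⁻¹ = [1 0 -14; -1 1 -10; 0 0 1]
M⁻¹ · (18, 89/3)ᵀ = (4, 5/3)ᵀ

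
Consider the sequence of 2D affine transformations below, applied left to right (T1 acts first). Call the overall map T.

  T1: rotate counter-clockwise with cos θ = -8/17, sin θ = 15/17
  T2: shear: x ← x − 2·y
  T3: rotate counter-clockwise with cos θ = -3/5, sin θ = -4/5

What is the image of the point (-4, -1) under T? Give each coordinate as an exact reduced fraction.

T(p) = (-661/85, -448/85)

T1 rotate counter-clockwise with cos θ = -8/17, sin θ = 15/17: (-4, -1) → (47/17, -52/17)
T2 shear: x ← x − 2·y: (47/17, -52/17) → (151/17, -52/17)
T3 rotate counter-clockwise with cos θ = -3/5, sin θ = -4/5: (151/17, -52/17) → (-661/85, -448/85)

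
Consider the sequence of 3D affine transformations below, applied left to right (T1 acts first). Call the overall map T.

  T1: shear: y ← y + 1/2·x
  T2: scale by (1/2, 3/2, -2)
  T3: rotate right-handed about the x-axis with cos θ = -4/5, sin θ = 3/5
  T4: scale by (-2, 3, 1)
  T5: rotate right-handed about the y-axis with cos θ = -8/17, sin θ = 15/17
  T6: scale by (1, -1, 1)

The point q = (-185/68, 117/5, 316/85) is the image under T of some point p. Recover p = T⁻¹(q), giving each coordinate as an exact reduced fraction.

p = (2, 3/2, -4)

T1 = [1 0 0 0; 1/2 1 0 0; 0 0 1 0; 0 0 0 1]
T2·T1 = [1/2 0 0 0; 3/4 3/2 0 0; 0 0 -2 0; 0 0 0 1]
T3·…·T1 = [1/2 0 0 0; -3/5 -6/5 6/5 0; 9/20 9/10 8/5 0; 0 0 0 1]
T4·…·T1 = [-1 0 0 0; -9/5 -18/5 18/5 0; 9/20 9/10 8/5 0; 0 0 0 1]
T5·…·T1 = [59/68 27/34 24/17 0; -9/5 -18/5 18/5 0; 57/85 -36/85 -64/85 0; 0 0 0 1]
T6·…·T1 = [59/68 27/34 24/17 0; 9/5 18/5 -18/5 0; 57/85 -36/85 -64/85 0; 0 0 0 1]
det M = -9; M⁻¹ = [8/17 0 15/17 0; 2/17 8/45 -107/170 0; 6/17 -1/10 -16/85 0; 0 0 0 1]
M⁻¹ · (-185/68, 117/5, 316/85)ᵀ = (2, 3/2, -4)ᵀ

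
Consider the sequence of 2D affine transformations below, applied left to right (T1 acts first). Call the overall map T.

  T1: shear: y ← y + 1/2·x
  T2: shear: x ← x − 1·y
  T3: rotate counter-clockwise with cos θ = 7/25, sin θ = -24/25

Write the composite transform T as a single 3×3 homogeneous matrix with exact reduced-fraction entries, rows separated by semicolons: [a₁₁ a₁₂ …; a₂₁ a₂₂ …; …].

T = [31/50 17/25 0; -17/50 31/25 0; 0 0 1]

T1 = [1 0 0; 1/2 1 0; 0 0 1]
T2·T1 = [1/2 -1 0; 1/2 1 0; 0 0 1]
T3·…·T1 = [31/50 17/25 0; -17/50 31/25 0; 0 0 1]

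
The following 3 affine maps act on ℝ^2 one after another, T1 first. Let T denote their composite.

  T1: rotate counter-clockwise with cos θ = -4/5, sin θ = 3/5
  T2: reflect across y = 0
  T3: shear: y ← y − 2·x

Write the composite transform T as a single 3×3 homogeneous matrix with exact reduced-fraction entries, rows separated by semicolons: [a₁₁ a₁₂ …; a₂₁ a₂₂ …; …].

T = [-4/5 -3/5 0; 1 2 0; 0 0 1]

T1 = [-4/5 -3/5 0; 3/5 -4/5 0; 0 0 1]
T2·T1 = [-4/5 -3/5 0; -3/5 4/5 0; 0 0 1]
T3·…·T1 = [-4/5 -3/5 0; 1 2 0; 0 0 1]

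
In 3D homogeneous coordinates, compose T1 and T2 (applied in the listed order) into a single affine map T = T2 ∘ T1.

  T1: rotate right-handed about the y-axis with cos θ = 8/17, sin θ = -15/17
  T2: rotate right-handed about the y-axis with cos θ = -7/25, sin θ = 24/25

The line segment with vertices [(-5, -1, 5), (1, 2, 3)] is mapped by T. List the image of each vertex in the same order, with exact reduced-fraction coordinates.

image vertices: (-7/85, -1, 601/85), (239/85, 2, 123/85)

T1 rotate right-handed about the y-axis with cos θ = 8/17, sin θ = -15/17: (-5, -1, 5) → (-115/17, -1, -35/17); (1, 2, 3) → (-37/17, 2, 39/17)
T2 rotate right-handed about the y-axis with cos θ = -7/25, sin θ = 24/25: (-115/17, -1, -35/17) → (-7/85, -1, 601/85); (-37/17, 2, 39/17) → (239/85, 2, 123/85)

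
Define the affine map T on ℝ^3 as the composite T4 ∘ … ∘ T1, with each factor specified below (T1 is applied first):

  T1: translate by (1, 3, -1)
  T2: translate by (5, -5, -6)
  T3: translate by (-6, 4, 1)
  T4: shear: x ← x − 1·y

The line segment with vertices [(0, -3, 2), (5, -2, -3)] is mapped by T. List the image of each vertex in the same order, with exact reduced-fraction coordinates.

T1 translate by (1, 3, -1): (0, -3, 2) → (1, 0, 1); (5, -2, -3) → (6, 1, -4)
T2 translate by (5, -5, -6): (1, 0, 1) → (6, -5, -5); (6, 1, -4) → (11, -4, -10)
T3 translate by (-6, 4, 1): (6, -5, -5) → (0, -1, -4); (11, -4, -10) → (5, 0, -9)
T4 shear: x ← x − 1·y: (0, -1, -4) → (1, -1, -4); (5, 0, -9) → (5, 0, -9)

image vertices: (1, -1, -4), (5, 0, -9)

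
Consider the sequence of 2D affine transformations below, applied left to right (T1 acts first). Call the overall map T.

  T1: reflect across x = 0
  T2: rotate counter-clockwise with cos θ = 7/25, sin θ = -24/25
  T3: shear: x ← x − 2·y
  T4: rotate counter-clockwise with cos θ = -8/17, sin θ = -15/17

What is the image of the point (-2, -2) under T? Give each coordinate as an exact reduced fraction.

T1 reflect across x = 0: (-2, -2) → (2, -2)
T2 rotate counter-clockwise with cos θ = 7/25, sin θ = -24/25: (2, -2) → (-34/25, -62/25)
T3 shear: x ← x − 2·y: (-34/25, -62/25) → (18/5, -62/25)
T4 rotate counter-clockwise with cos θ = -8/17, sin θ = -15/17: (18/5, -62/25) → (-66/17, -854/425)

T(p) = (-66/17, -854/425)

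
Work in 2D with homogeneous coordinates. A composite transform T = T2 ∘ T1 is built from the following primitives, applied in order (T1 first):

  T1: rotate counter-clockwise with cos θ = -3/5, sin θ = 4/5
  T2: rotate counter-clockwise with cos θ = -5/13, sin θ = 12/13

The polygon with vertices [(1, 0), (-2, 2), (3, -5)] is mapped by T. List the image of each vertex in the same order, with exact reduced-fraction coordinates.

image vertices: (-33/65, -56/65), (178/65, 46/65), (-379/65, -3/65)

T1 rotate counter-clockwise with cos θ = -3/5, sin θ = 4/5: (1, 0) → (-3/5, 4/5); (-2, 2) → (-2/5, -14/5); (3, -5) → (11/5, 27/5)
T2 rotate counter-clockwise with cos θ = -5/13, sin θ = 12/13: (-3/5, 4/5) → (-33/65, -56/65); (-2/5, -14/5) → (178/65, 46/65); (11/5, 27/5) → (-379/65, -3/65)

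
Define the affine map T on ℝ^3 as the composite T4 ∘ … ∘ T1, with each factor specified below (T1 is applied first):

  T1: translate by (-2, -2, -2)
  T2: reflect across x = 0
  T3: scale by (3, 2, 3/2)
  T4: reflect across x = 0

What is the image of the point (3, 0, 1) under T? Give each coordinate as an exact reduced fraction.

T1 translate by (-2, -2, -2): (3, 0, 1) → (1, -2, -1)
T2 reflect across x = 0: (1, -2, -1) → (-1, -2, -1)
T3 scale by (3, 2, 3/2): (-1, -2, -1) → (-3, -4, -3/2)
T4 reflect across x = 0: (-3, -4, -3/2) → (3, -4, -3/2)

T(p) = (3, -4, -3/2)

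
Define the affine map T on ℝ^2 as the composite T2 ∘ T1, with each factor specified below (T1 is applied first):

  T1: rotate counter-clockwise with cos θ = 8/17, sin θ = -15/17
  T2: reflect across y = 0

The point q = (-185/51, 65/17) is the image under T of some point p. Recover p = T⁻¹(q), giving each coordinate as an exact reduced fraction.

p = (5/3, -5)

T1 = [8/17 15/17 0; -15/17 8/17 0; 0 0 1]
T2·T1 = [8/17 15/17 0; 15/17 -8/17 0; 0 0 1]
det M = -1; M⁻¹ = [8/17 15/17 0; 15/17 -8/17 0; 0 0 1]
M⁻¹ · (-185/51, 65/17)ᵀ = (5/3, -5)ᵀ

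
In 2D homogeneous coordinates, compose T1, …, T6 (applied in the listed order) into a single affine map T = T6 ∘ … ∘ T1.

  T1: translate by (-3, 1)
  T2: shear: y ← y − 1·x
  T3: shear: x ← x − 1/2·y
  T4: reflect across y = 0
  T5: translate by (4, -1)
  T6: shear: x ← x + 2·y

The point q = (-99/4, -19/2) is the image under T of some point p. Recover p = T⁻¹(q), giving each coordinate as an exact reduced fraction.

T1 = [1 0 -3; 0 1 1; 0 0 1]
T2·T1 = [1 0 -3; -1 1 4; 0 0 1]
T3·…·T1 = [3/2 -1/2 -5; -1 1 4; 0 0 1]
T4·…·T1 = [3/2 -1/2 -5; 1 -1 -4; 0 0 1]
T5·…·T1 = [3/2 -1/2 -1; 1 -1 -5; 0 0 1]
T6·…·T1 = [7/2 -5/2 -11; 1 -1 -5; 0 0 1]
det M = -1; M⁻¹ = [1 -5/2 -3/2; 1 -7/2 -13/2; 0 0 1]
M⁻¹ · (-99/4, -19/2)ᵀ = (-5/2, 2)ᵀ

p = (-5/2, 2)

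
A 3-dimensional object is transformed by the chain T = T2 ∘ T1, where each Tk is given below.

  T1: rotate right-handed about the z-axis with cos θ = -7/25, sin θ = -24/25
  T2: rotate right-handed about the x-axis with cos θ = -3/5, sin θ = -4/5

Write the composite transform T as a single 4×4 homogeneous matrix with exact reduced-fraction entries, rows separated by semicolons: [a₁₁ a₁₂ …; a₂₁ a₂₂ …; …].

T1 = [-7/25 24/25 0 0; -24/25 -7/25 0 0; 0 0 1 0; 0 0 0 1]
T2·T1 = [-7/25 24/25 0 0; 72/125 21/125 4/5 0; 96/125 28/125 -3/5 0; 0 0 0 1]

T = [-7/25 24/25 0 0; 72/125 21/125 4/5 0; 96/125 28/125 -3/5 0; 0 0 0 1]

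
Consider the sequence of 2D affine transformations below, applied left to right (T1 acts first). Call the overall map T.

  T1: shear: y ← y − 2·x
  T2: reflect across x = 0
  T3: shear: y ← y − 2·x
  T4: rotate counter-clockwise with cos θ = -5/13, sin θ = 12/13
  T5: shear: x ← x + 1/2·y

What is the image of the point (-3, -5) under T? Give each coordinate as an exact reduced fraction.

T(p) = (151/26, 61/13)

T1 shear: y ← y − 2·x: (-3, -5) → (-3, 1)
T2 reflect across x = 0: (-3, 1) → (3, 1)
T3 shear: y ← y − 2·x: (3, 1) → (3, -5)
T4 rotate counter-clockwise with cos θ = -5/13, sin θ = 12/13: (3, -5) → (45/13, 61/13)
T5 shear: x ← x + 1/2·y: (45/13, 61/13) → (151/26, 61/13)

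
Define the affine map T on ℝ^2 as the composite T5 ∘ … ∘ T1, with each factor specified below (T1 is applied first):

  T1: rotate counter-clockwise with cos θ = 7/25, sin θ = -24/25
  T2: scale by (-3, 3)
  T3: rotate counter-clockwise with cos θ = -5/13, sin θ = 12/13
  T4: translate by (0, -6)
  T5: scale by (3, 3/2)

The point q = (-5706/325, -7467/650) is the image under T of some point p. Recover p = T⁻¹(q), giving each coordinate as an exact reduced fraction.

T1 = [7/25 24/25 0; -24/25 7/25 0; 0 0 1]
T2·T1 = [-21/25 -72/25 0; -72/25 21/25 0; 0 0 1]
T3·…·T1 = [969/325 108/325 0; 108/325 -969/325 0; 0 0 1]
T4·…·T1 = [969/325 108/325 0; 108/325 -969/325 -6; 0 0 1]
T5·…·T1 = [2907/325 324/325 0; 162/325 -2907/650 -9; 0 0 1]
det M = -81/2; M⁻¹ = [323/2925 8/325 72/325; 4/325 -646/2925 -646/325; 0 0 1]
M⁻¹ · (-5706/325, -7467/650)ᵀ = (-2, 1/3)ᵀ

p = (-2, 1/3)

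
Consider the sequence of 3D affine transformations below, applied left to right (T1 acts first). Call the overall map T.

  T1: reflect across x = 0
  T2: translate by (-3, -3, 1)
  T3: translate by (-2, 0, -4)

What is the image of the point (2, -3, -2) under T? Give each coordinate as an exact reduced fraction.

T1 reflect across x = 0: (2, -3, -2) → (-2, -3, -2)
T2 translate by (-3, -3, 1): (-2, -3, -2) → (-5, -6, -1)
T3 translate by (-2, 0, -4): (-5, -6, -1) → (-7, -6, -5)

T(p) = (-7, -6, -5)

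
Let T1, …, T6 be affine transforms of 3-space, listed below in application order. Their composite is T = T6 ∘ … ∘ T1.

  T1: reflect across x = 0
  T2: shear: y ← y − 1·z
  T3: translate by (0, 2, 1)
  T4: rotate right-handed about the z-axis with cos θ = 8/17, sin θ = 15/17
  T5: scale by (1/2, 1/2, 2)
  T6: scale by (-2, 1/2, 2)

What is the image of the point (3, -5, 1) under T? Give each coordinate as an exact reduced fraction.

T1 reflect across x = 0: (3, -5, 1) → (-3, -5, 1)
T2 shear: y ← y − 1·z: (-3, -5, 1) → (-3, -6, 1)
T3 translate by (0, 2, 1): (-3, -6, 1) → (-3, -4, 2)
T4 rotate right-handed about the z-axis with cos θ = 8/17, sin θ = 15/17: (-3, -4, 2) → (36/17, -77/17, 2)
T5 scale by (1/2, 1/2, 2): (36/17, -77/17, 2) → (18/17, -77/34, 4)
T6 scale by (-2, 1/2, 2): (18/17, -77/34, 4) → (-36/17, -77/68, 8)

T(p) = (-36/17, -77/68, 8)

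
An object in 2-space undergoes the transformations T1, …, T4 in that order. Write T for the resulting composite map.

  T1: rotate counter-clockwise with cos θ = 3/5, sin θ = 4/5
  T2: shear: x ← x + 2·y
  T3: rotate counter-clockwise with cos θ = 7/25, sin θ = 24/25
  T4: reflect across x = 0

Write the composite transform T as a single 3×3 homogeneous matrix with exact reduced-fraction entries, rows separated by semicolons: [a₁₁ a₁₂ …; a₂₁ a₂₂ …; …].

T = [19/125 58/125 0; 292/125 69/125 0; 0 0 1]

T1 = [3/5 -4/5 0; 4/5 3/5 0; 0 0 1]
T2·T1 = [11/5 2/5 0; 4/5 3/5 0; 0 0 1]
T3·…·T1 = [-19/125 -58/125 0; 292/125 69/125 0; 0 0 1]
T4·…·T1 = [19/125 58/125 0; 292/125 69/125 0; 0 0 1]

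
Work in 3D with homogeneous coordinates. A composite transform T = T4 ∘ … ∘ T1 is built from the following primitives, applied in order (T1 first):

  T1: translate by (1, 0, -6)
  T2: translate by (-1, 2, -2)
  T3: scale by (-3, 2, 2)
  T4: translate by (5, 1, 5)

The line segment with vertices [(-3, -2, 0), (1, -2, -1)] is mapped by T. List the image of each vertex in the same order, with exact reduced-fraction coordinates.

image vertices: (14, 1, -11), (2, 1, -13)

T1 translate by (1, 0, -6): (-3, -2, 0) → (-2, -2, -6); (1, -2, -1) → (2, -2, -7)
T2 translate by (-1, 2, -2): (-2, -2, -6) → (-3, 0, -8); (2, -2, -7) → (1, 0, -9)
T3 scale by (-3, 2, 2): (-3, 0, -8) → (9, 0, -16); (1, 0, -9) → (-3, 0, -18)
T4 translate by (5, 1, 5): (9, 0, -16) → (14, 1, -11); (-3, 0, -18) → (2, 1, -13)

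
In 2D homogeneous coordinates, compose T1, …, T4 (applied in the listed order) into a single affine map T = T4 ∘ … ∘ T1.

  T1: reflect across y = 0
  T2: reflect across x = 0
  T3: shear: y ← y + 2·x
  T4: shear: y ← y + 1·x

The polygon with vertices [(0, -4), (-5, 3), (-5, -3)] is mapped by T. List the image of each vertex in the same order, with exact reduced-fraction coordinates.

image vertices: (0, 4), (5, 12), (5, 18)

T1 reflect across y = 0: (0, -4) → (0, 4); (-5, 3) → (-5, -3); (-5, -3) → (-5, 3)
T2 reflect across x = 0: (0, 4) → (0, 4); (-5, -3) → (5, -3); (-5, 3) → (5, 3)
T3 shear: y ← y + 2·x: (0, 4) → (0, 4); (5, -3) → (5, 7); (5, 3) → (5, 13)
T4 shear: y ← y + 1·x: (0, 4) → (0, 4); (5, 7) → (5, 12); (5, 13) → (5, 18)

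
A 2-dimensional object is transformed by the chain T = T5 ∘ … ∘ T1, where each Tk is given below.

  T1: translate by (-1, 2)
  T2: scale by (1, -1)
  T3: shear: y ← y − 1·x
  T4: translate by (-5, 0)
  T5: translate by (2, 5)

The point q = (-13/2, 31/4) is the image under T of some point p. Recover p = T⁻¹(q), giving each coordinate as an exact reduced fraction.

p = (-5/2, -5/4)

T1 = [1 0 -1; 0 1 2; 0 0 1]
T2·T1 = [1 0 -1; 0 -1 -2; 0 0 1]
T3·…·T1 = [1 0 -1; -1 -1 -1; 0 0 1]
T4·…·T1 = [1 0 -6; -1 -1 -1; 0 0 1]
T5·…·T1 = [1 0 -4; -1 -1 4; 0 0 1]
det M = -1; M⁻¹ = [1 0 4; -1 -1 0; 0 0 1]
M⁻¹ · (-13/2, 31/4)ᵀ = (-5/2, -5/4)ᵀ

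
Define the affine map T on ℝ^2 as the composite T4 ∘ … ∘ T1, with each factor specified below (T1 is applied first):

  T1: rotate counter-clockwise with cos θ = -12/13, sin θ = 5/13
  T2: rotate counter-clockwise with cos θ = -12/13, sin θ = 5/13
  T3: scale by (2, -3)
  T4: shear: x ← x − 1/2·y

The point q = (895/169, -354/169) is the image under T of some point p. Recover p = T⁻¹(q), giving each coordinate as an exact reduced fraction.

T1 = [-12/13 -5/13 0; 5/13 -12/13 0; 0 0 1]
T2·T1 = [119/169 120/169 0; -120/169 119/169 0; 0 0 1]
T3·…·T1 = [238/169 240/169 0; 360/169 -357/169 0; 0 0 1]
T4·…·T1 = [58/169 837/338 0; 360/169 -357/169 0; 0 0 1]
det M = -6; M⁻¹ = [119/338 279/676 0; 60/169 -29/507 0; 0 0 1]
M⁻¹ · (895/169, -354/169)ᵀ = (1, 2)ᵀ

p = (1, 2)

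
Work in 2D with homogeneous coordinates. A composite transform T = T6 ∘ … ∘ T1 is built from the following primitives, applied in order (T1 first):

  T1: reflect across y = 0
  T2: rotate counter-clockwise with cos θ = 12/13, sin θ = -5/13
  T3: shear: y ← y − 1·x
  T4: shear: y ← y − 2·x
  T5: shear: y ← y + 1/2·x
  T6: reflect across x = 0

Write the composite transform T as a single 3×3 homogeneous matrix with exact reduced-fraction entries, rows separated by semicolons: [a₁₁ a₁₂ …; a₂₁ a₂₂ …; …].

T1 = [1 0 0; 0 -1 0; 0 0 1]
T2·T1 = [12/13 -5/13 0; -5/13 -12/13 0; 0 0 1]
T3·…·T1 = [12/13 -5/13 0; -17/13 -7/13 0; 0 0 1]
T4·…·T1 = [12/13 -5/13 0; -41/13 3/13 0; 0 0 1]
T5·…·T1 = [12/13 -5/13 0; -35/13 1/26 0; 0 0 1]
T6·…·T1 = [-12/13 5/13 0; -35/13 1/26 0; 0 0 1]

T = [-12/13 5/13 0; -35/13 1/26 0; 0 0 1]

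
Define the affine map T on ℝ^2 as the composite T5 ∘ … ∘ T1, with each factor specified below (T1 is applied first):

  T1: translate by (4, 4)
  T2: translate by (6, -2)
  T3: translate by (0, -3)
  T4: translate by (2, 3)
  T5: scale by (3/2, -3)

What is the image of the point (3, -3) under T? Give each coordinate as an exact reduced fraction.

T(p) = (45/2, 3)

T1 translate by (4, 4): (3, -3) → (7, 1)
T2 translate by (6, -2): (7, 1) → (13, -1)
T3 translate by (0, -3): (13, -1) → (13, -4)
T4 translate by (2, 3): (13, -4) → (15, -1)
T5 scale by (3/2, -3): (15, -1) → (45/2, 3)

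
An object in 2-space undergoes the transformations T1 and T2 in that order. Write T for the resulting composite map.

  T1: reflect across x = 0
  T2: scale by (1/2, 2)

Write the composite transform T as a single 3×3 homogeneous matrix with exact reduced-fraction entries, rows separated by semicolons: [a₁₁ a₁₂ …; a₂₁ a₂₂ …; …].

T1 = [-1 0 0; 0 1 0; 0 0 1]
T2·T1 = [-1/2 0 0; 0 2 0; 0 0 1]

T = [-1/2 0 0; 0 2 0; 0 0 1]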